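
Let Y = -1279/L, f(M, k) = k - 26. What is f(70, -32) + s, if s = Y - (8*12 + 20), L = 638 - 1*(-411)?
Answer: -183805/1049 ≈ -175.22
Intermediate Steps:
f(M, k) = -26 + k
L = 1049 (L = 638 + 411 = 1049)
Y = -1279/1049 ≈ -1.2193
s = -122963/1049 (s = -1279/1049 - (8*12 + 20) = -1279/1049 - (96 + 20) = -1279/1049 - 1*116 = -1279/1049 - 116 = -122963/1049 ≈ -117.22)
f(70, -32) + s = (-26 - 32) - 122963/1049 = -58 - 122963/1049 = -183805/1049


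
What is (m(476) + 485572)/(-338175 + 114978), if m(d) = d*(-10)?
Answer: -480812/223197 ≈ -2.1542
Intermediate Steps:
m(d) = -10*d
(m(476) + 485572)/(-338175 + 114978) = (-10*476 + 485572)/(-338175 + 114978) = (-4760 + 485572)/(-223197) = 480812*(-1/223197) = -480812/223197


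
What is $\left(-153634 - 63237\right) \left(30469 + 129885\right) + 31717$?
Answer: $-34776100617$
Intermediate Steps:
$\left(-153634 - 63237\right) \left(30469 + 129885\right) + 31717 = \left(-216871\right) 160354 + 31717 = -34776132334 + 31717 = -34776100617$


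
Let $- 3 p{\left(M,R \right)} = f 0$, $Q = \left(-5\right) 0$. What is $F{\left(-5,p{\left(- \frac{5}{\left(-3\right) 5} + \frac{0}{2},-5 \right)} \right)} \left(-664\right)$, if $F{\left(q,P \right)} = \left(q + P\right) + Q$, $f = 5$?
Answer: $3320$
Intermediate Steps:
$Q = 0$
$p{\left(M,R \right)} = 0$ ($p{\left(M,R \right)} = - \frac{5 \cdot 0}{3} = \left(- \frac{1}{3}\right) 0 = 0$)
$F{\left(q,P \right)} = P + q$ ($F{\left(q,P \right)} = \left(q + P\right) + 0 = \left(P + q\right) + 0 = P + q$)
$F{\left(-5,p{\left(- \frac{5}{\left(-3\right) 5} + \frac{0}{2},-5 \right)} \right)} \left(-664\right) = \left(0 - 5\right) \left(-664\right) = \left(-5\right) \left(-664\right) = 3320$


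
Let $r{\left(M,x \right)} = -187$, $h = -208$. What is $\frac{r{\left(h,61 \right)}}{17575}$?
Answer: $- \frac{187}{17575} \approx -0.01064$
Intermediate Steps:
$\frac{r{\left(h,61 \right)}}{17575} = - \frac{187}{17575}$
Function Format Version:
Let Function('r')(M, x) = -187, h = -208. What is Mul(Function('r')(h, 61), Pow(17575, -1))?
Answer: Rational(-187, 17575) ≈ -0.010640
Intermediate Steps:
Mul(Function('r')(h, 61), Pow(17575, -1)) = Mul(-187, Pow(17575, -1)) = Mul(-187, Rational(1, 17575)) = Rational(-187, 17575)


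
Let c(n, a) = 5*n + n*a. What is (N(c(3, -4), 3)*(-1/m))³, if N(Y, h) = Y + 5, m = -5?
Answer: 512/125 ≈ 4.0960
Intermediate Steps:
c(n, a) = 5*n + a*n
N(Y, h) = 5 + Y
(N(c(3, -4), 3)*(-1/m))³ = ((5 + 3*(5 - 4))*(-1/(-5)))³ = ((5 + 3*1)*(-1*(-⅕)))³ = ((5 + 3)*(⅕))³ = (8*(⅕))³ = (8/5)³ = 512/125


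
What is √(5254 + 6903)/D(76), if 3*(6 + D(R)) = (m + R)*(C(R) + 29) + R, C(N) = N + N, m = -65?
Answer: √12157/683 ≈ 0.16143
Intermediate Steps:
C(N) = 2*N
D(R) = -6 + R/3 + (-65 + R)*(29 + 2*R)/3 (D(R) = -6 + ((-65 + R)*(2*R + 29) + R)/3 = -6 + ((-65 + R)*(29 + 2*R) + R)/3 = -6 + (R + (-65 + R)*(29 + 2*R))/3 = -6 + (R/3 + (-65 + R)*(29 + 2*R)/3) = -6 + R/3 + (-65 + R)*(29 + 2*R)/3)
√(5254 + 6903)/D(76) = √(5254 + 6903)/(-1903/3 - 100/3*76 + (⅔)*76²) = √12157/(-1903/3 - 7600/3 + (⅔)*5776) = √12157/(-1903/3 - 7600/3 + 11552/3) = √12157/683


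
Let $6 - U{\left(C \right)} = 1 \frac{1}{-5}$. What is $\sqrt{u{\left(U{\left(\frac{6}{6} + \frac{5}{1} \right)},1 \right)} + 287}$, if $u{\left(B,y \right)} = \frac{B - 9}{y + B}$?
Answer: $\frac{\sqrt{10318}}{6} \approx 16.93$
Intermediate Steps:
$U{\left(C \right)} = \frac{31}{5}$ ($U{\left(C \right)} = 6 - 1 \frac{1}{-5} = 6 - 1 \left(- \frac{1}{5}\right) = 6 - - \frac{1}{5} = 6 + \frac{1}{5} = \frac{31}{5}$)
$u{\left(B,y \right)} = \frac{-9 + B}{B + y}$
$\sqrt{u{\left(U{\left(\frac{6}{6} + \frac{5}{1} \right)},1 \right)} + 287} = \sqrt{\frac{-9 + \frac{31}{5}}{\frac{31}{5} + 1} + 287} = \sqrt{\frac{1}{\frac{36}{5}} \left(- \frac{14}{5}\right) + 287} = \sqrt{\frac{5}{36} \left(- \frac{14}{5}\right) + 287} = \sqrt{- \frac{7}{18} + 287} = \sqrt{\frac{5159}{18}} = \frac{\sqrt{10318}}{6}$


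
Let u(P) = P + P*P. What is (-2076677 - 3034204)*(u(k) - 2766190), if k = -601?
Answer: 12294684224790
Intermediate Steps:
u(P) = P + P²
(-2076677 - 3034204)*(u(k) - 2766190) = (-2076677 - 3034204)*(-601*(1 - 601) - 2766190) = -5110881*(-601*(-600) - 2766190) = -5110881*(360600 - 2766190) = -5110881*(-2405590) = 12294684224790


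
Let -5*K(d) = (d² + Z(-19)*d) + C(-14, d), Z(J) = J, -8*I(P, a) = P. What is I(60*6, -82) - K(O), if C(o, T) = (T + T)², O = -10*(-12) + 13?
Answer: 85693/5 ≈ 17139.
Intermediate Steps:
I(P, a) = -P/8
O = 133 (O = 120 + 13 = 133)
C(o, T) = 4*T² (C(o, T) = (2*T)² = 4*T²)
K(d) = -d² + 19*d/5 (K(d) = -((d² - 19*d) + 4*d²)/5 = -(-19*d + 5*d²)/5 = -d² + 19*d/5)
I(60*6, -82) - K(O) = -15*6/2 - 133*(19 - 5*133)/5 = -⅛*360 - 133*(19 - 665)/5 = -45 - 133*(-646)/5 = -45 - 1*(-85918/5) = -45 + 85918/5 = 85693/5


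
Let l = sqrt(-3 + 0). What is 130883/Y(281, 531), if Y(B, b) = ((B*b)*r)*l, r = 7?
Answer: -130883*I*sqrt(3)/3133431 ≈ -0.072348*I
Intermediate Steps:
l = I*sqrt(3) (l = sqrt(-3) = I*sqrt(3) ≈ 1.732*I)
Y(B, b) = 7*I*B*b*sqrt(3) (Y(B, b) = ((B*b)*7)*(I*sqrt(3)) = (7*B*b)*(I*sqrt(3)) = 7*I*B*b*sqrt(3))
130883/Y(281, 531) = 130883/((7*I*281*531*sqrt(3))) = 130883/((1044477*I*sqrt(3))) = 130883*(-I*sqrt(3)/3133431) = -130883*I*sqrt(3)/3133431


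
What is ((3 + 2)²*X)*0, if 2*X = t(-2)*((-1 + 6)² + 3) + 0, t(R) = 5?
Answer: 0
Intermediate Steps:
X = 70 (X = (5*((-1 + 6)² + 3) + 0)/2 = (5*(5² + 3) + 0)/2 = (5*(25 + 3) + 0)/2 = (5*28 + 0)/2 = (140 + 0)/2 = (½)*140 = 70)
((3 + 2)²*X)*0 = ((3 + 2)²*70)*0 = (5²*70)*0 = (25*70)*0 = 1750*0 = 0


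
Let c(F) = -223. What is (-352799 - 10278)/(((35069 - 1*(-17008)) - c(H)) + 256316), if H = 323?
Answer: -33007/28056 ≈ -1.1765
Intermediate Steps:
(-352799 - 10278)/(((35069 - 1*(-17008)) - c(H)) + 256316) = (-352799 - 10278)/(((35069 - 1*(-17008)) - 1*(-223)) + 256316) = -363077/(((35069 + 17008) + 223) + 256316) = -363077/((52077 + 223) + 256316) = -363077/(52300 + 256316) = -363077/308616 = -363077*1/308616 = -33007/28056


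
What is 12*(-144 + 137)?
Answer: -84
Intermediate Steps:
12*(-144 + 137) = 12*(-7) = -84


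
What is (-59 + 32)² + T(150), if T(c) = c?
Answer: 879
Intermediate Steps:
(-59 + 32)² + T(150) = (-59 + 32)² + 150 = (-27)² + 150 = 729 + 150 = 879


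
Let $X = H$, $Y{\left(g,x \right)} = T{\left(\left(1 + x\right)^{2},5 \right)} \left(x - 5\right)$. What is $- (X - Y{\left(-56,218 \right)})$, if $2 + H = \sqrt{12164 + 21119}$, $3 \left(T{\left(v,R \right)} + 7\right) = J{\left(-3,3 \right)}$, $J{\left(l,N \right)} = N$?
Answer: $-1276 - \sqrt{33283} \approx -1458.4$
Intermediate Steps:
$T{\left(v,R \right)} = -6$ ($T{\left(v,R \right)} = -7 + \frac{1}{3} \cdot 3 = -7 + 1 = -6$)
$H = -2 + \sqrt{33283}$ ($H = -2 + \sqrt{12164 + 21119} = -2 + \sqrt{33283} \approx 180.44$)
$Y{\left(g,x \right)} = 30 - 6 x$ ($Y{\left(g,x \right)} = - 6 \left(x - 5\right) = - 6 \left(-5 + x\right) = 30 - 6 x$)
$X = -2 + \sqrt{33283} \approx 180.44$
$- (X - Y{\left(-56,218 \right)}) = - (\left(-2 + \sqrt{33283}\right) - \left(30 - 1308\right)) = - (\left(-2 + \sqrt{33283}\right) - -1278) = - (\left(-2 + \sqrt{33283}\right) + 1278) = - (1276 + \sqrt{33283}) = -1276 - \sqrt{33283}$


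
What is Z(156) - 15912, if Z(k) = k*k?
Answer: 8424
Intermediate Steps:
Z(k) = k**2
Z(156) - 15912 = 156**2 - 15912 = 24336 - 15912 = 8424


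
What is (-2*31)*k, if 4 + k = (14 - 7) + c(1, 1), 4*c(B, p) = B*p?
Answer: -403/2 ≈ -201.50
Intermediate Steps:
c(B, p) = B*p/4 (c(B, p) = (B*p)/4 = B*p/4)
k = 13/4 (k = -4 + ((14 - 7) + (¼)*1*1) = -4 + (7 + ¼) = -4 + 29/4 = 13/4 ≈ 3.2500)
(-2*31)*k = -2*31*(13/4) = -62*13/4 = -403/2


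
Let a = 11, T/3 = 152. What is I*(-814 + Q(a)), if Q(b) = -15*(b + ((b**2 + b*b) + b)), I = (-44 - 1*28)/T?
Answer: 14322/19 ≈ 753.79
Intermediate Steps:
T = 456 (T = 3*152 = 456)
I = -3/19 (I = (-44 - 1*28)/456 = (-44 - 28)*(1/456) = -72*1/456 = -3/19 ≈ -0.15789)
Q(b) = -30*b - 30*b**2 (Q(b) = -15*(b + ((b**2 + b**2) + b)) = -15*(b + (2*b**2 + b)) = -15*(b + (b + 2*b**2)) = -15*(2*b + 2*b**2) = -30*b - 30*b**2)
I*(-814 + Q(a)) = -3*(-814 - 30*11*(1 + 11))/19 = -3*(-814 - 30*11*12)/19 = -3*(-814 - 3960)/19 = -3/19*(-4774) = 14322/19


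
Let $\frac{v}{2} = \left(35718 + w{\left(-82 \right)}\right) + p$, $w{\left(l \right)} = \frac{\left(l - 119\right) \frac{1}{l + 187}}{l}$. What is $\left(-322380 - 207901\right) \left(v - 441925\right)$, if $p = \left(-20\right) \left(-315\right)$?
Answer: $\frac{272336756792088}{1435} \approx 1.8978 \cdot 10^{11}$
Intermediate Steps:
$w{\left(l \right)} = \frac{-119 + l}{l \left(187 + l\right)}$ ($w{\left(l \right)} = \frac{\left(-119 + l\right) \frac{1}{187 + l}}{l} = \frac{\frac{1}{187 + l} \left(-119 + l\right)}{l} = \frac{-119 + l}{l \left(187 + l\right)}$)
$p = 6300$
$v = \frac{120591727}{1435}$ ($v = 2 \left(\left(35718 + \frac{-119 - 82}{\left(-82\right) \left(187 - 82\right)}\right) + 6300\right) = 2 \left(\left(35718 - \frac{1}{82} \cdot \frac{1}{105} \left(-201\right)\right) + 6300\right) = 2 \left(\left(35718 - \frac{1}{8610} \left(-201\right)\right) + 6300\right) = 2 \left(\left(35718 + \frac{67}{2870}\right) + 6300\right) = 2 \left(\frac{102510727}{2870} + 6300\right) = 2 \cdot \frac{120591727}{2870} = \frac{120591727}{1435} \approx 84036.0$)
$\left(-322380 - 207901\right) \left(v - 441925\right) = \left(-322380 - 207901\right) \left(\frac{120591727}{1435} - 441925\right) = \left(-530281\right) \left(- \frac{513570648}{1435}\right) = \frac{272336756792088}{1435}$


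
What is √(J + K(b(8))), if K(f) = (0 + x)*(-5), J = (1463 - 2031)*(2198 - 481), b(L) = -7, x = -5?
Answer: 3*I*√108359 ≈ 987.54*I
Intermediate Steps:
J = -975256 (J = -568*1717 = -975256)
K(f) = 25 (K(f) = (0 - 5)*(-5) = -5*(-5) = 25)
√(J + K(b(8))) = √(-975256 + 25) = √(-975231) = 3*I*√108359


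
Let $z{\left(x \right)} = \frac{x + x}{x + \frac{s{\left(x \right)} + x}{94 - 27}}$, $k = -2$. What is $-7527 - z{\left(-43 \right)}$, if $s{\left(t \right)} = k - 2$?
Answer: $- \frac{11022409}{1464} \approx -7529.0$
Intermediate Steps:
$s{\left(t \right)} = -4$ ($s{\left(t \right)} = -2 - 2 = -4$)
$z{\left(x \right)} = \frac{2 x}{- \frac{4}{67} + \frac{68 x}{67}}$ ($z{\left(x \right)} = \frac{x + x}{x + \frac{-4 + x}{94 - 27}} = \frac{2 x}{x + \frac{-4 + x}{67}} = \frac{2 x}{x + \left(-4 + x\right) \frac{1}{67}} = \frac{2 x}{x + \left(- \frac{4}{67} + \frac{x}{67}\right)} = \frac{2 x}{- \frac{4}{67} + \frac{68 x}{67}}$)
$-7527 - z{\left(-43 \right)} = -7527 - \frac{67}{2} \left(-43\right) \frac{1}{-1 + 17 \left(-43\right)} = -7527 - \frac{67}{2} \left(-43\right) \frac{1}{-1 - 731} = -7527 - \frac{67}{2} \left(-43\right) \frac{1}{-732} = -7527 - \frac{67}{2} \left(-43\right) \left(- \frac{1}{732}\right) = -7527 - \frac{2881}{1464} = - \frac{11022409}{1464}$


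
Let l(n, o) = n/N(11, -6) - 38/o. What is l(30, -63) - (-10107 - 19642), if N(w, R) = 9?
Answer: 1874435/63 ≈ 29753.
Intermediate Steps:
l(n, o) = -38/o + n/9 (l(n, o) = n/9 - 38/o = -38/o + n/9)
l(30, -63) - (-10107 - 19642) = (-38/(-63) + (1/9)*30) - (-10107 - 19642) = (-38*(-1/63) + 10/3) - 1*(-29749) = (38/63 + 10/3) + 29749 = 248/63 + 29749 = 1874435/63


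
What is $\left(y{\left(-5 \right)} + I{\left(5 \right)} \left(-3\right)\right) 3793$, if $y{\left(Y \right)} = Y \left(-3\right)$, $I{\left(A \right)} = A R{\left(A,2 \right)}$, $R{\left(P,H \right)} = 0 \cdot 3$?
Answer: $56895$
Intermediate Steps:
$R{\left(P,H \right)} = 0$
$I{\left(A \right)} = 0$ ($I{\left(A \right)} = A 0 = 0$)
$y{\left(Y \right)} = - 3 Y$
$\left(y{\left(-5 \right)} + I{\left(5 \right)} \left(-3\right)\right) 3793 = \left(\left(-3\right) \left(-5\right) + 0 \left(-3\right)\right) 3793 = \left(15 + 0\right) 3793 = 15 \cdot 3793 = 56895$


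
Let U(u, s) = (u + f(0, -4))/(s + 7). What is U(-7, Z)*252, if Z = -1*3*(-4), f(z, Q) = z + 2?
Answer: -1260/19 ≈ -66.316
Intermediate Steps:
f(z, Q) = 2 + z
Z = 12 (Z = -3*(-4) = 12)
U(u, s) = (2 + u)/(7 + s) (U(u, s) = (u + (2 + 0))/(s + 7) = (u + 2)/(7 + s) = (2 + u)/(7 + s))
U(-7, Z)*252 = ((2 - 7)/(7 + 12))*252 = (-5/19)*252 = ((1/19)*(-5))*252 = -5/19*252 = -1260/19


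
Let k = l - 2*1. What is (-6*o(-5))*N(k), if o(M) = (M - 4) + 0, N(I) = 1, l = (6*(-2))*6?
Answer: 54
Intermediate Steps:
l = -72 (l = -12*6 = -72)
k = -74 (k = -72 - 2*1 = -72 - 2 = -74)
o(M) = -4 + M (o(M) = (-4 + M) + 0 = -4 + M)
(-6*o(-5))*N(k) = -6*(-4 - 5)*1 = -6*(-9)*1 = 54*1 = 54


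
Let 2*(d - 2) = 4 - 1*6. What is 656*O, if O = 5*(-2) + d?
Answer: -5904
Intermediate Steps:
d = 1 (d = 2 + (4 - 1*6)/2 = 2 + (4 - 6)/2 = 2 + (½)*(-2) = 2 - 1 = 1)
O = -9 (O = 5*(-2) + 1 = -10 + 1 = -9)
656*O = 656*(-9) = -5904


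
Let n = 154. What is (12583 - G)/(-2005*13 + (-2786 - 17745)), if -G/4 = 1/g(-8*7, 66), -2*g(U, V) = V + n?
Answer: -692063/2562780 ≈ -0.27004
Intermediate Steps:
g(U, V) = -77 - V/2 (g(U, V) = -(V + 154)/2 = -(154 + V)/2 = -77 - V/2)
G = 2/55 (G = -4/(-77 - 1/2*66) = -4/(-77 - 33) = -4/(-110) = -4*(-1/110) = 2/55 ≈ 0.036364)
(12583 - G)/(-2005*13 + (-2786 - 17745)) = (12583 - 1*2/55)/(-2005*13 + (-2786 - 17745)) = (12583 - 2/55)/(-26065 - 20531) = (692063/55)/(-46596) = (692063/55)*(-1/46596) = -692063/2562780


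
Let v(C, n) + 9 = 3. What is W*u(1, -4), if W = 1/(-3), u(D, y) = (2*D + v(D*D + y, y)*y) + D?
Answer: -9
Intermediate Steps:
v(C, n) = -6 (v(C, n) = -9 + 3 = -6)
u(D, y) = -6*y + 3*D (u(D, y) = (2*D - 6*y) + D = (-6*y + 2*D) + D = -6*y + 3*D)
W = -1/3 ≈ -0.33333
W*u(1, -4) = -(-6*(-4) + 3*1)/3 = -(24 + 3)/3 = -1/3*27 = -9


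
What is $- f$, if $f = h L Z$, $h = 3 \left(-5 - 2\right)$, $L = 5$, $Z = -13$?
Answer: $-1365$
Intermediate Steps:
$h = -21$ ($h = 3 \left(-7\right) = -21$)
$f = 1365$ ($f = \left(-21\right) 5 \left(-13\right) = \left(-105\right) \left(-13\right) = 1365$)
$- f = \left(-1\right) 1365 = -1365$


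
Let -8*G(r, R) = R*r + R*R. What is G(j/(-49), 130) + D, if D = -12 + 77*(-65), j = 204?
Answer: -692061/98 ≈ -7061.8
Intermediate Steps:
D = -5017 (D = -12 - 5005 = -5017)
G(r, R) = -R²/8 - R*r/8 (G(r, R) = -(R*r + R*R)/8 = -(R*r + R²)/8 = -(R² + R*r)/8 = -R²/8 - R*r/8)
G(j/(-49), 130) + D = -⅛*130*(130 + 204/(-49)) - 5017 = -⅛*130*(130 + 204*(-1/49)) - 5017 = -⅛*130*(130 - 204/49) - 5017 = -⅛*130*6166/49 - 5017 = -200395/98 - 5017 = -692061/98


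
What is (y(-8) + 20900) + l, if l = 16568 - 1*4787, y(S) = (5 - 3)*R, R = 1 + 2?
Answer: 32687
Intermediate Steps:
R = 3
y(S) = 6 (y(S) = (5 - 3)*3 = 2*3 = 6)
l = 11781 (l = 16568 - 4787 = 11781)
(y(-8) + 20900) + l = (6 + 20900) + 11781 = 20906 + 11781 = 32687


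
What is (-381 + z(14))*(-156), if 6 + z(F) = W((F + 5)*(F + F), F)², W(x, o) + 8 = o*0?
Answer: 50388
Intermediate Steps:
W(x, o) = -8 (W(x, o) = -8 + o*0 = -8 + 0 = -8)
z(F) = 58 (z(F) = -6 + (-8)² = -6 + 64 = 58)
(-381 + z(14))*(-156) = (-381 + 58)*(-156) = -323*(-156) = 50388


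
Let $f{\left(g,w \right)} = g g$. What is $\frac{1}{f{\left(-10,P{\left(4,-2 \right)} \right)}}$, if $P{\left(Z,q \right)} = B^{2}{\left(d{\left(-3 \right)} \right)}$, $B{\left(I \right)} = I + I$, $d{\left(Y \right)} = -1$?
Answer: $\frac{1}{100} \approx 0.01$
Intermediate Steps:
$B{\left(I \right)} = 2 I$
$P{\left(Z,q \right)} = 4$ ($P{\left(Z,q \right)} = \left(2 \left(-1\right)\right)^{2} = \left(-2\right)^{2} = 4$)
$f{\left(g,w \right)} = g^{2}$
$\frac{1}{f{\left(-10,P{\left(4,-2 \right)} \right)}} = \frac{1}{\left(-10\right)^{2}} = \frac{1}{100}$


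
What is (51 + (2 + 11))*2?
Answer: 128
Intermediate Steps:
(51 + (2 + 11))*2 = (51 + 13)*2 = 64*2 = 128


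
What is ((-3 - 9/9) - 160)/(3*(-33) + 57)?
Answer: 82/21 ≈ 3.9048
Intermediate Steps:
((-3 - 9/9) - 160)/(3*(-33) + 57) = ((-3 + (⅑)*(-9)) - 160)/(-99 + 57) = ((-3 - 1) - 160)/(-42) = (-4 - 160)*(-1/42) = -164*(-1/42) = 82/21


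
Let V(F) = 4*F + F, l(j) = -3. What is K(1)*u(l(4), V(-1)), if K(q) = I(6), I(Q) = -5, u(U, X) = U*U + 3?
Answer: -60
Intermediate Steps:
V(F) = 5*F
u(U, X) = 3 + U**2 (u(U, X) = U**2 + 3 = 3 + U**2)
K(q) = -5
K(1)*u(l(4), V(-1)) = -5*(3 + (-3)**2) = -5*(3 + 9) = -5*12 = -60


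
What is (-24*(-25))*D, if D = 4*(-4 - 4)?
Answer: -19200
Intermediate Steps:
D = -32 (D = 4*(-8) = -32)
(-24*(-25))*D = -24*(-25)*(-32) = 600*(-32) = -19200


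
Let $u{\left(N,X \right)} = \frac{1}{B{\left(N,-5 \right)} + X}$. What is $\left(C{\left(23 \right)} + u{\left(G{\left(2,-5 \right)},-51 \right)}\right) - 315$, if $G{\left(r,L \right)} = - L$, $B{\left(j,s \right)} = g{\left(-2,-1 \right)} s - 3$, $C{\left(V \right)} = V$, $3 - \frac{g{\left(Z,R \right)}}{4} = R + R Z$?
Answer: $- \frac{27449}{94} \approx -292.01$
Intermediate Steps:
$g{\left(Z,R \right)} = 12 - 4 R - 4 R Z$ ($g{\left(Z,R \right)} = 12 - 4 \left(R + R Z\right) = 12 - \left(4 R + 4 R Z\right) = 12 - 4 R - 4 R Z$)
$B{\left(j,s \right)} = -3 + 8 s$ ($B{\left(j,s \right)} = \left(12 - -4 - \left(-4\right) \left(-2\right)\right) s - 3 = \left(12 + 4 - 8\right) s - 3 = 8 s - 3 = -3 + 8 s$)
$u{\left(N,X \right)} = \frac{1}{-43 + X}$ ($u{\left(N,X \right)} = \frac{1}{\left(-3 + 8 \left(-5\right)\right) + X} = \frac{1}{\left(-3 - 40\right) + X} = \frac{1}{-43 + X}$)
$\left(C{\left(23 \right)} + u{\left(G{\left(2,-5 \right)},-51 \right)}\right) - 315 = \left(23 + \frac{1}{-43 - 51}\right) - 315 = \left(23 + \frac{1}{-94}\right) - 315 = \left(23 - \frac{1}{94}\right) - 315 = \frac{2161}{94} - 315 = - \frac{27449}{94}$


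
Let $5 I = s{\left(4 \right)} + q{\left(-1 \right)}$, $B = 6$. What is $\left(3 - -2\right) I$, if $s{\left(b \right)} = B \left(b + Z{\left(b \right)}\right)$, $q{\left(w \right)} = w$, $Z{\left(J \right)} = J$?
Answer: $47$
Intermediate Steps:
$s{\left(b \right)} = 12 b$ ($s{\left(b \right)} = 6 \left(b + b\right) = 6 \cdot 2 b = 12 b$)
$I = \frac{47}{5}$ ($I = \frac{12 \cdot 4 - 1}{5} = \frac{48 - 1}{5} = \frac{1}{5} \cdot 47 = \frac{47}{5} \approx 9.4$)
$\left(3 - -2\right) I = \left(3 - -2\right) \frac{47}{5} = \left(3 + 2\right) \frac{47}{5} = 5 \cdot \frac{47}{5} = 47$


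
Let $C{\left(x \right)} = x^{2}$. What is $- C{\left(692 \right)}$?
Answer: $-478864$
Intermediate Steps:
$- C{\left(692 \right)} = - 692^{2} = \left(-1\right) 478864 = -478864$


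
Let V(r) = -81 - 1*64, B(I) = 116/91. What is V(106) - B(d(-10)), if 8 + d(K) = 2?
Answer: -13311/91 ≈ -146.27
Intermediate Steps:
d(K) = -6 (d(K) = -8 + 2 = -6)
B(I) = 116/91 (B(I) = 116*(1/91) = 116/91)
V(r) = -145 (V(r) = -81 - 64 = -145)
V(106) - B(d(-10)) = -145 - 1*116/91 = -145 - 116/91 = -13311/91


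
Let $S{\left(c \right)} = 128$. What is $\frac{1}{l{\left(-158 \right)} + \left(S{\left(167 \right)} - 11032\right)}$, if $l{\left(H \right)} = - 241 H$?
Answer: $\frac{1}{27174} \approx 3.68 \cdot 10^{-5}$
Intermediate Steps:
$\frac{1}{l{\left(-158 \right)} + \left(S{\left(167 \right)} - 11032\right)} = \frac{1}{\left(-241\right) \left(-158\right) + \left(128 - 11032\right)} = \frac{1}{38078 - 10904} = \frac{1}{27174}$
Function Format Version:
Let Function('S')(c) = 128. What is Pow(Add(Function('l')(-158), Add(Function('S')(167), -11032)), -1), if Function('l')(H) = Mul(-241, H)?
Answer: Rational(1, 27174) ≈ 3.6800e-5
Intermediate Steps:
Pow(Add(Function('l')(-158), Add(Function('S')(167), -11032)), -1) = Pow(Add(Mul(-241, -158), Add(128, -11032)), -1) = Pow(Add(38078, -10904), -1) = Pow(27174, -1) = Rational(1, 27174)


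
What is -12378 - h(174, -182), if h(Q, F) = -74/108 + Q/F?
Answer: -60817427/4914 ≈ -12376.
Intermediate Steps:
h(Q, F) = -37/54 + Q/F (h(Q, F) = -74*1/108 + Q/F = -37/54 + Q/F)
-12378 - h(174, -182) = -12378 - (-37/54 + 174/(-182)) = -12378 - (-37/54 + 174*(-1/182)) = -12378 - (-37/54 - 87/91) = -12378 - 1*(-8065/4914) = -12378 + 8065/4914 = -60817427/4914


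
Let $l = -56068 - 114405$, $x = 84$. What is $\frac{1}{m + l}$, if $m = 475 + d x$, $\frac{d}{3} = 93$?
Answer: $- \frac{1}{146562} \approx -6.8231 \cdot 10^{-6}$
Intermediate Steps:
$d = 279$ ($d = 3 \cdot 93 = 279$)
$m = 23911$ ($m = 475 + 279 \cdot 84 = 475 + 23436 = 23911$)
$l = -170473$ ($l = -56068 - 114405 = -170473$)
$\frac{1}{m + l} = \frac{1}{23911 - 170473} = \frac{1}{-146562} = - \frac{1}{146562}$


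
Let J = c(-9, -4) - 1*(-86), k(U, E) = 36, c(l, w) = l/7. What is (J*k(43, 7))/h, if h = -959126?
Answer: -10674/3356941 ≈ -0.0031797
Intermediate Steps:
c(l, w) = l/7 (c(l, w) = l*(⅐) = l/7)
J = 593/7 (J = (⅐)*(-9) - 1*(-86) = -9/7 + 86 = 593/7 ≈ 84.714)
(J*k(43, 7))/h = ((593/7)*36)/(-959126) = (21348/7)*(-1/959126) = -10674/3356941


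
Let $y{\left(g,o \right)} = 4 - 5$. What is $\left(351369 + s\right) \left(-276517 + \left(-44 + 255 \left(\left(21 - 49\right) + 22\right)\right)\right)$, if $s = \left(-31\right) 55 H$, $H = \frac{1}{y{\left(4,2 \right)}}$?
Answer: $-98186701734$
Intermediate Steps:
$y{\left(g,o \right)} = -1$
$H = -1$ ($H = \frac{1}{-1} = -1$)
$s = 1705$ ($s = \left(-31\right) 55 \left(-1\right) = \left(-1705\right) \left(-1\right) = 1705$)
$\left(351369 + s\right) \left(-276517 + \left(-44 + 255 \left(\left(21 - 49\right) + 22\right)\right)\right) = \left(351369 + 1705\right) \left(-276517 + \left(-44 + 255 \left(\left(21 - 49\right) + 22\right)\right)\right) = 353074 \left(-276517 + \left(-44 + 255 \left(-28 + 22\right)\right)\right) = 353074 \left(-276517 + \left(-44 + 255 \left(-6\right)\right)\right) = 353074 \left(-276517 - 1574\right) = 353074 \left(-278091\right) = -98186701734$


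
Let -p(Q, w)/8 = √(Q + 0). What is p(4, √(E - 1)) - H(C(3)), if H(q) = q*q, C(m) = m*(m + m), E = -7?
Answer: -340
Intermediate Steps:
C(m) = 2*m² (C(m) = m*(2*m) = 2*m²)
p(Q, w) = -8*√Q (p(Q, w) = -8*√(Q + 0) = -8*√Q)
H(q) = q²
p(4, √(E - 1)) - H(C(3)) = -8*√4 - (2*3²)² = -8*2 - (2*9)² = -16 - 1*18² = -16 - 1*324 = -16 - 324 = -340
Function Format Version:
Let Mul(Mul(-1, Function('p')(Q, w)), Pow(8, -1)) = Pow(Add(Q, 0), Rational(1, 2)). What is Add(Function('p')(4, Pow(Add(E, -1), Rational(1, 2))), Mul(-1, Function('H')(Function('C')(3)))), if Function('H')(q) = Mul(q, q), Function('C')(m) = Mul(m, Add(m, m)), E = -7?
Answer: -340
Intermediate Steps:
Function('C')(m) = Mul(2, Pow(m, 2)) (Function('C')(m) = Mul(m, Mul(2, m)) = Mul(2, Pow(m, 2)))
Function('p')(Q, w) = Mul(-8, Pow(Q, Rational(1, 2))) (Function('p')(Q, w) = Mul(-8, Pow(Add(Q, 0), Rational(1, 2))) = Mul(-8, Pow(Q, Rational(1, 2))))
Function('H')(q) = Pow(q, 2)
Add(Function('p')(4, Pow(Add(E, -1), Rational(1, 2))), Mul(-1, Function('H')(Function('C')(3)))) = Add(Mul(-8, Pow(4, Rational(1, 2))), Mul(-1, Pow(Mul(2, Pow(3, 2)), 2))) = Add(Mul(-8, 2), Mul(-1, Pow(Mul(2, 9), 2))) = Add(-16, Mul(-1, Pow(18, 2))) = Add(-16, Mul(-1, 324)) = Add(-16, -324) = -340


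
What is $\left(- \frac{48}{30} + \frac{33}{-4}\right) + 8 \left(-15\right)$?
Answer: $- \frac{2597}{20} \approx -129.85$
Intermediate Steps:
$\left(- \frac{48}{30} + \frac{33}{-4}\right) + 8 \left(-15\right) = \left(\left(-48\right) \frac{1}{30} + 33 \left(- \frac{1}{4}\right)\right) - 120 = \left(- \frac{8}{5} - \frac{33}{4}\right) - 120 = - \frac{197}{20} - 120 = - \frac{2597}{20}$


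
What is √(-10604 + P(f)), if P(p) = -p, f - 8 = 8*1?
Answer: 6*I*√295 ≈ 103.05*I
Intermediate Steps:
f = 16 (f = 8 + 8*1 = 8 + 8 = 16)
√(-10604 + P(f)) = √(-10604 - 1*16) = √(-10604 - 16) = √(-10620) = 6*I*√295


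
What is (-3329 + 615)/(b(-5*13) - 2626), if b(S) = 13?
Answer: 2714/2613 ≈ 1.0387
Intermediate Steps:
(-3329 + 615)/(b(-5*13) - 2626) = (-3329 + 615)/(13 - 2626) = -2714/(-2613) = -2714*(-1/2613) = 2714/2613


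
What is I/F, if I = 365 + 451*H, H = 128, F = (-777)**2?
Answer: 8299/86247 ≈ 0.096224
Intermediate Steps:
F = 603729
I = 58093 (I = 365 + 451*128 = 365 + 57728 = 58093)
I/F = 58093/603729 = 58093*(1/603729) = 8299/86247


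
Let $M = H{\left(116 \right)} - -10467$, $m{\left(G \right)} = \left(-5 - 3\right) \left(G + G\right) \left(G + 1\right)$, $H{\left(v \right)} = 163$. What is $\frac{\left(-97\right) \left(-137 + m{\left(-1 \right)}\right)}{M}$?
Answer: $\frac{13289}{10630} \approx 1.2501$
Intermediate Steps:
$m{\left(G \right)} = - 16 G \left(1 + G\right)$ ($m{\left(G \right)} = - 8 \cdot 2 G \left(1 + G\right) = - 16 G \left(1 + G\right)$)
$M = 10630$ ($M = 163 - -10467 = 163 + 10467 = 10630$)
$\frac{\left(-97\right) \left(-137 + m{\left(-1 \right)}\right)}{M} = \frac{\left(-97\right) \left(-137 - - 16 \left(1 - 1\right)\right)}{10630} = - 97 \left(-137 - \left(-16\right) 0\right) \frac{1}{10630} = - 97 \left(-137 + 0\right) \frac{1}{10630} = \left(-97\right) \left(-137\right) \frac{1}{10630} = 13289 \cdot \frac{1}{10630} = \frac{13289}{10630}$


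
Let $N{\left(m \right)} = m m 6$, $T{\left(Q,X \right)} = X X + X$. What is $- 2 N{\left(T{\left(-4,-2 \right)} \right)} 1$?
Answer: $-48$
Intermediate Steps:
$T{\left(Q,X \right)} = X + X^{2}$ ($T{\left(Q,X \right)} = X^{2} + X = X + X^{2}$)
$N{\left(m \right)} = 6 m^{2}$ ($N{\left(m \right)} = m^{2} \cdot 6 = 6 m^{2}$)
$- 2 N{\left(T{\left(-4,-2 \right)} \right)} 1 = - 2 \cdot 6 \left(- 2 \left(1 - 2\right)\right)^{2} \cdot 1 = - 2 \cdot 6 \left(\left(-2\right) \left(-1\right)\right)^{2} \cdot 1 = - 2 \cdot 6 \cdot 2^{2} \cdot 1 = - 2 \cdot 6 \cdot 4 \cdot 1 = \left(-2\right) 24 \cdot 1 = \left(-48\right) 1 = -48$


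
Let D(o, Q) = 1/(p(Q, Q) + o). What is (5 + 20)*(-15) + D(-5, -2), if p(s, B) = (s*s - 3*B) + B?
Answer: -1124/3 ≈ -374.67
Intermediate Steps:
p(s, B) = s² - 2*B (p(s, B) = (s² - 3*B) + B = s² - 2*B)
D(o, Q) = 1/(o + Q² - 2*Q) (D(o, Q) = 1/((Q² - 2*Q) + o) = 1/(o + Q² - 2*Q))
(5 + 20)*(-15) + D(-5, -2) = (5 + 20)*(-15) + 1/(-5 + (-2)² - 2*(-2)) = 25*(-15) + 1/(-5 + 4 + 4) = -375 + 1/3 = -375 + ⅓ = -1124/3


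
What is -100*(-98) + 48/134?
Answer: 656624/67 ≈ 9800.4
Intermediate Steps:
-100*(-98) + 48/134 = 9800 + 48*(1/134) = 9800 + 24/67 = 656624/67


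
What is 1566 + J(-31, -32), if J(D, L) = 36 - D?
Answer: 1633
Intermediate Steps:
1566 + J(-31, -32) = 1566 + (36 - 1*(-31)) = 1566 + (36 + 31) = 1566 + 67 = 1633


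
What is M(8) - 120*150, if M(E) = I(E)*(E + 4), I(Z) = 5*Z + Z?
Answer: -17424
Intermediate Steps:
I(Z) = 6*Z
M(E) = 6*E*(4 + E) (M(E) = (6*E)*(E + 4) = (6*E)*(4 + E) = 6*E*(4 + E))
M(8) - 120*150 = 6*8*(4 + 8) - 120*150 = 6*8*12 - 18000 = 576 - 18000 = -17424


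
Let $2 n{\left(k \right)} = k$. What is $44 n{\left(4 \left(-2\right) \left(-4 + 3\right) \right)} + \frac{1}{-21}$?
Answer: $\frac{3695}{21} \approx 175.95$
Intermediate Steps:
$n{\left(k \right)} = \frac{k}{2}$
$44 n{\left(4 \left(-2\right) \left(-4 + 3\right) \right)} + \frac{1}{-21} = 44 \frac{4 \left(-2\right) \left(-4 + 3\right)}{2} + \frac{1}{-21} = 44 \frac{\left(-8\right) \left(-1\right)}{2} - \frac{1}{21} = 44 \cdot \frac{1}{2} \cdot 8 - \frac{1}{21} = 44 \cdot 4 - \frac{1}{21} = 176 - \frac{1}{21} = \frac{3695}{21}$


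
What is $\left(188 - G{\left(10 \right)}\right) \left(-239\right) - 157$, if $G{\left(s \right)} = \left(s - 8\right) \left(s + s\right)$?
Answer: $-35529$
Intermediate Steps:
$G{\left(s \right)} = 2 s \left(-8 + s\right)$ ($G{\left(s \right)} = \left(-8 + s\right) 2 s = 2 s \left(-8 + s\right)$)
$\left(188 - G{\left(10 \right)}\right) \left(-239\right) - 157 = \left(188 - 2 \cdot 10 \left(-8 + 10\right)\right) \left(-239\right) - 157 = \left(188 - 2 \cdot 10 \cdot 2\right) \left(-239\right) - 157 = \left(188 - 40\right) \left(-239\right) - 157 = 148 \left(-239\right) - 157 = -35372 - 157 = -35529$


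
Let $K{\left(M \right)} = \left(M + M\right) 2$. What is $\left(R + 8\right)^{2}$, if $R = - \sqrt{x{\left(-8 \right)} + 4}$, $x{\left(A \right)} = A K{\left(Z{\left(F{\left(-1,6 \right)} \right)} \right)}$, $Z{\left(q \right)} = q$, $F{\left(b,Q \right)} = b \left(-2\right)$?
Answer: $4 - 32 i \sqrt{15} \approx 4.0 - 123.94 i$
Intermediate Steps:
$F{\left(b,Q \right)} = - 2 b$
$K{\left(M \right)} = 4 M$ ($K{\left(M \right)} = 2 M 2 = 4 M$)
$x{\left(A \right)} = 8 A$ ($x{\left(A \right)} = A 4 \left(\left(-2\right) \left(-1\right)\right) = A 4 \cdot 2 = A 8 = 8 A$)
$R = - 2 i \sqrt{15}$ ($R = - \sqrt{8 \left(-8\right) + 4} = - \sqrt{-64 + 4} = - \sqrt{-60} = - 2 i \sqrt{15} \approx - 7.746 i$)
$\left(R + 8\right)^{2} = \left(- 2 i \sqrt{15} + 8\right)^{2} = \left(8 - 2 i \sqrt{15}\right)^{2}$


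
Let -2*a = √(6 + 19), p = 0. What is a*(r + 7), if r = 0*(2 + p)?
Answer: -35/2 ≈ -17.500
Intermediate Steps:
a = -5/2 (a = -√(6 + 19)/2 = -√25/2 = -½*5 = -5/2 ≈ -2.5000)
r = 0 (r = 0*(2 + 0) = 0*2 = 0)
a*(r + 7) = -5*(0 + 7)/2 = -5/2*7 = -35/2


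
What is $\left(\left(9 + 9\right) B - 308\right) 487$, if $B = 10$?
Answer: $-62336$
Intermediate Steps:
$\left(\left(9 + 9\right) B - 308\right) 487 = \left(\left(9 + 9\right) 10 - 308\right) 487 = \left(18 \cdot 10 - 308\right) 487 = \left(180 - 308\right) 487 = \left(-128\right) 487 = -62336$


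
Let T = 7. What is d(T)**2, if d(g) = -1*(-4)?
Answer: 16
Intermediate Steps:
d(g) = 4
d(T)**2 = 4**2 = 16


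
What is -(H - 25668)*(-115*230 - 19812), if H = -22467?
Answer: -2226821370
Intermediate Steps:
-(H - 25668)*(-115*230 - 19812) = -(-22467 - 25668)*(-115*230 - 19812) = -(-48135)*(-26450 - 19812) = -(-48135)*(-46262) = -1*2226821370 = -2226821370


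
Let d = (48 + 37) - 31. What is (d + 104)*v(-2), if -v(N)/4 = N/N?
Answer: -632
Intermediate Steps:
d = 54 (d = 85 - 31 = 54)
v(N) = -4 (v(N) = -4*N/N = -4*1 = -4)
(d + 104)*v(-2) = (54 + 104)*(-4) = 158*(-4) = -632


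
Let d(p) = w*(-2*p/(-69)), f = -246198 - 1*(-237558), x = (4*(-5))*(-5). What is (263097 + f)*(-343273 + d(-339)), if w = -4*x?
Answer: -1986006095703/23 ≈ -8.6348e+10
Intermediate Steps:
x = 100 (x = -20*(-5) = 100)
w = -400 (w = -4*100 = -400)
f = -8640 (f = -246198 + 237558 = -8640)
d(p) = -800*p/69 (d(p) = -400*(-2*p)/(-69) = -400*(-2*p)*(-1)/69 = -800*p/69)
(263097 + f)*(-343273 + d(-339)) = (263097 - 8640)*(-343273 - 800/69*(-339)) = 254457*(-343273 + 90400/23) = 254457*(-7804879/23) = -1986006095703/23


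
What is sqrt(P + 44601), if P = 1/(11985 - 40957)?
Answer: sqrt(9359260978553)/14486 ≈ 211.19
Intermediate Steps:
P = -1/28972 (P = 1/(-28972) = -1/28972 ≈ -3.4516e-5)
sqrt(P + 44601) = sqrt(-1/28972 + 44601) = sqrt(1292180171/28972) = sqrt(9359260978553)/14486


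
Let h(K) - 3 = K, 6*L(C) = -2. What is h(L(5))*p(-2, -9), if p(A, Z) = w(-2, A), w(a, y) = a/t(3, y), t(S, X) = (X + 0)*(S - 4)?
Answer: -8/3 ≈ -2.6667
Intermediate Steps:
L(C) = -⅓ (L(C) = (⅙)*(-2) = -⅓)
t(S, X) = X*(-4 + S)
h(K) = 3 + K
w(a, y) = -a/y (w(a, y) = a/((y*(-4 + 3))) = a/((y*(-1))) = a/((-y)) = a*(-1/y) = -a/y)
p(A, Z) = 2/A (p(A, Z) = -1*(-2)/A = 2/A)
h(L(5))*p(-2, -9) = (3 - ⅓)*(2/(-2)) = 8*(2*(-½))/3 = (8/3)*(-1) = -8/3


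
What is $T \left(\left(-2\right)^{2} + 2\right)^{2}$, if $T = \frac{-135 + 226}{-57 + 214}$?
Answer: $\frac{3276}{157} \approx 20.866$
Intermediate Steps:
$T = \frac{91}{157} \approx 0.57962$
$T \left(\left(-2\right)^{2} + 2\right)^{2} = \frac{91 \left(\left(-2\right)^{2} + 2\right)^{2}}{157} = \frac{91 \left(4 + 2\right)^{2}}{157} = \frac{91 \cdot 6^{2}}{157} = \frac{91}{157} \cdot 36 = \frac{3276}{157}$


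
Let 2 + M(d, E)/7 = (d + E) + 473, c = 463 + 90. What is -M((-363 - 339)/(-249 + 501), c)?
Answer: -14297/2 ≈ -7148.5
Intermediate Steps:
c = 553
M(d, E) = 3297 + 7*E + 7*d (M(d, E) = -14 + 7*((d + E) + 473) = -14 + 7*((E + d) + 473) = -14 + 7*(473 + E + d) = -14 + (3311 + 7*E + 7*d) = 3297 + 7*E + 7*d)
-M((-363 - 339)/(-249 + 501), c) = -(3297 + 7*553 + 7*((-363 - 339)/(-249 + 501))) = -(3297 + 3871 + 7*(-702/252)) = -(3297 + 3871 + 7*(-702*1/252)) = -(3297 + 3871 + 7*(-39/14)) = -(3297 + 3871 - 39/2) = -1*14297/2 = -14297/2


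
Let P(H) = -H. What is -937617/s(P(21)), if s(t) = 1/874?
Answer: -819477258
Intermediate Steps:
s(t) = 1/874
-937617/s(P(21)) = -937617/1/874 = -937617*874 = -819477258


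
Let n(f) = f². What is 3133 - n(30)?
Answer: 2233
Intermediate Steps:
3133 - n(30) = 3133 - 1*30² = 3133 - 1*900 = 3133 - 900 = 2233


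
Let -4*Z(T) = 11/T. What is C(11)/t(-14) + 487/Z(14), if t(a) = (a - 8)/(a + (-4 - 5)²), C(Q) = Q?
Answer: -55281/22 ≈ -2512.8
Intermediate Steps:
Z(T) = -11/(4*T)
t(a) = (-8 + a)/(81 + a) (t(a) = (-8 + a)/(a + (-9)²) = (-8 + a)/(a + 81) = (-8 + a)/(81 + a))
C(11)/t(-14) + 487/Z(14) = 11/(((-8 - 14)/(81 - 14))) + 487/((-11/4/14)) = 11/((-22/67)) + 487/((-11/4*1/14)) = 11/(((1/67)*(-22))) + 487/(-11/56) = 11/(-22/67) + 487*(-56/11) = 11*(-67/22) - 27272/11 = -67/2 - 27272/11 = -55281/22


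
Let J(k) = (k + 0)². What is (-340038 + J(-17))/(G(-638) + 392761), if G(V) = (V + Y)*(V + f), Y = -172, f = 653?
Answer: -339749/380611 ≈ -0.89264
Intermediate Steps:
J(k) = k²
G(V) = (-172 + V)*(653 + V) (G(V) = (V - 172)*(V + 653) = (-172 + V)*(653 + V))
(-340038 + J(-17))/(G(-638) + 392761) = (-340038 + (-17)²)/((-112316 + (-638)² + 481*(-638)) + 392761) = (-340038 + 289)/((-112316 + 407044 - 306878) + 392761) = -339749/(-12150 + 392761) = -339749/380611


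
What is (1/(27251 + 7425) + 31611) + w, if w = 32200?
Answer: 2212710237/34676 ≈ 63811.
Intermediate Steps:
(1/(27251 + 7425) + 31611) + w = (1/(27251 + 7425) + 31611) + 32200 = (1/34676 + 31611) + 32200 = 1096143037/34676 + 32200 = 2212710237/34676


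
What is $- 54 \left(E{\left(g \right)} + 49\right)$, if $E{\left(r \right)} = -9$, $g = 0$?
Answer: $-2160$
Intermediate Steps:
$- 54 \left(E{\left(g \right)} + 49\right) = - 54 \left(-9 + 49\right) = \left(-54\right) 40 = -2160$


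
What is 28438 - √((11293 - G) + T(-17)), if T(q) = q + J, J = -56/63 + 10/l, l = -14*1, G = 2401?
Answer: 28438 - 4*√244573/21 ≈ 28344.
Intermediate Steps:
l = -14
J = -101/63 (J = -56/63 + 10/(-14) = -56*1/63 + 10*(-1/14) = -8/9 - 5/7 = -101/63 ≈ -1.6032)
T(q) = -101/63 + q (T(q) = q - 101/63 = -101/63 + q)
28438 - √((11293 - G) + T(-17)) = 28438 - √((11293 - 1*2401) + (-101/63 - 17)) = 28438 - √((11293 - 2401) - 1172/63) = 28438 - √(8892 - 1172/63) = 28438 - √(559024/63) = 28438 - 4*√244573/21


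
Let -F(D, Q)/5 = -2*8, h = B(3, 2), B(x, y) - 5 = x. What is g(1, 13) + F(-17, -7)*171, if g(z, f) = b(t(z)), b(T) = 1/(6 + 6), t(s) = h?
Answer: 164161/12 ≈ 13680.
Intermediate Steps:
B(x, y) = 5 + x
h = 8 (h = 5 + 3 = 8)
t(s) = 8
b(T) = 1/12
F(D, Q) = 80 (F(D, Q) = -(-10)*8 = -5*(-16) = 80)
g(z, f) = 1/12
g(1, 13) + F(-17, -7)*171 = 1/12 + 80*171 = 1/12 + 13680 = 164161/12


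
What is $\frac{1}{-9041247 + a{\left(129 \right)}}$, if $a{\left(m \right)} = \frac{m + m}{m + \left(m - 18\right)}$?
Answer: $- \frac{40}{361649837} \approx -1.106 \cdot 10^{-7}$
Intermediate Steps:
$a{\left(m \right)} = \frac{2 m}{-18 + 2 m}$ ($a{\left(m \right)} = \frac{2 m}{m + \left(-18 + m\right)} = \frac{2 m}{-18 + 2 m}$)
$\frac{1}{-9041247 + a{\left(129 \right)}} = \frac{1}{-9041247 + \frac{129}{-9 + 129}} = \frac{1}{-9041247 + \frac{129}{120}} = \frac{1}{-9041247 + 129 \cdot \frac{1}{120}} = \frac{1}{-9041247 + \frac{43}{40}} = \frac{1}{- \frac{361649837}{40}} = - \frac{40}{361649837}$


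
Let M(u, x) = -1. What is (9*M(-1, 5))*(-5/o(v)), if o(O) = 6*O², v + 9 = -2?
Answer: 15/242 ≈ 0.061983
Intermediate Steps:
v = -11 (v = -9 - 2 = -11)
(9*M(-1, 5))*(-5/o(v)) = (9*(-1))*(-5/(6*(-11)²)) = -(-45)/(6*121) = -(-45)/726 = -9*(-5/726) = 15/242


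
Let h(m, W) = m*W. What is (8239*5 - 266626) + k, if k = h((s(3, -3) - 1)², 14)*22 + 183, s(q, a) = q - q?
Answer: -224940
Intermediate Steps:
s(q, a) = 0
h(m, W) = W*m
k = 491 (k = (14*(0 - 1)²)*22 + 183 = (14*(-1)²)*22 + 183 = (14*1)*22 + 183 = 14*22 + 183 = 308 + 183 = 491)
(8239*5 - 266626) + k = (8239*5 - 266626) + 491 = (41195 - 266626) + 491 = -225431 + 491 = -224940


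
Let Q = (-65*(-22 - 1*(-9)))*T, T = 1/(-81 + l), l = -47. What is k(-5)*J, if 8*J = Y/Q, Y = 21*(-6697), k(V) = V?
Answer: -2250192/169 ≈ -13315.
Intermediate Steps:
T = -1/128 (T = 1/(-81 - 47) = 1/(-128) = -1/128 ≈ -0.0078125)
Q = -845/128 (Q = -65*(-22 - 1*(-9))*(-1/128) = -65*(-22 + 9)*(-1/128) = -65*(-13)*(-1/128) = 845*(-1/128) = -845/128 ≈ -6.6016)
Y = -140637
J = 2250192/845 (J = (-140637/(-845/128))/8 = (-140637*(-128/845))/8 = (⅛)*(18001536/845) = 2250192/845 ≈ 2662.9)
k(-5)*J = -5*2250192/845 = -2250192/169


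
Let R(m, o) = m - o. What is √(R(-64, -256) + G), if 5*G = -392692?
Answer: 2*I*√489665/5 ≈ 279.9*I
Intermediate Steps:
G = -392692/5 (G = (⅕)*(-392692) = -392692/5 ≈ -78538.)
√(R(-64, -256) + G) = √((-64 - 1*(-256)) - 392692/5) = √((-64 + 256) - 392692/5) = √(192 - 392692/5) = √(-391732/5) = 2*I*√489665/5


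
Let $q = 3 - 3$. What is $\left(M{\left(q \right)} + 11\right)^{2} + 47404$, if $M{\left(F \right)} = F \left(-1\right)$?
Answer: $47525$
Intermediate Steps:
$q = 0$ ($q = 3 - 3 = 0$)
$M{\left(F \right)} = - F$
$\left(M{\left(q \right)} + 11\right)^{2} + 47404 = \left(\left(-1\right) 0 + 11\right)^{2} + 47404 = \left(0 + 11\right)^{2} + 47404 = 11^{2} + 47404 = 121 + 47404 = 47525$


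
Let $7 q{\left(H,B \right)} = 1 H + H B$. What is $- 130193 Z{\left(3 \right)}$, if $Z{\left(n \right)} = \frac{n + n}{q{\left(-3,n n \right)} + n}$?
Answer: $\frac{1822702}{3} \approx 6.0757 \cdot 10^{5}$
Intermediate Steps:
$q{\left(H,B \right)} = \frac{H}{7} + \frac{B H}{7}$ ($q{\left(H,B \right)} = \frac{1 H + H B}{7} = \frac{H + B H}{7} = \frac{H}{7} + \frac{B H}{7}$)
$Z{\left(n \right)} = \frac{2 n}{- \frac{3}{7} + n - \frac{3 n^{2}}{7}}$ ($Z{\left(n \right)} = \frac{n + n}{\frac{1}{7} \left(-3\right) \left(1 + n n\right) + n} = \frac{2 n}{\frac{1}{7} \left(-3\right) \left(1 + n^{2}\right) + n} = \frac{2 n}{\left(- \frac{3}{7} - \frac{3 n^{2}}{7}\right) + n} = \frac{2 n}{- \frac{3}{7} + n - \frac{3 n^{2}}{7}}$)
$- 130193 Z{\left(3 \right)} = - 130193 \cdot 14 \cdot 3 \frac{1}{-3 - 3 \cdot 3^{2} + 7 \cdot 3} = - 130193 \cdot 14 \cdot 3 \frac{1}{-3 - 27 + 21} = - 130193 \cdot 14 \cdot 3 \frac{1}{-9} = - 130193 \cdot 14 \cdot 3 \left(- \frac{1}{9}\right) = \left(-130193\right) \left(- \frac{14}{3}\right) = \frac{1822702}{3}$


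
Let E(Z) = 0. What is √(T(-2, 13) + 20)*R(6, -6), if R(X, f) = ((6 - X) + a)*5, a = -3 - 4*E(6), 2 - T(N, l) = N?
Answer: -30*√6 ≈ -73.485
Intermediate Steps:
T(N, l) = 2 - N
a = -3 (a = -3 - 4*0 = -3 + 0 = -3)
R(X, f) = 15 - 5*X (R(X, f) = ((6 - X) - 3)*5 = (3 - X)*5 = 15 - 5*X)
√(T(-2, 13) + 20)*R(6, -6) = √((2 - 1*(-2)) + 20)*(15 - 5*6) = √((2 + 2) + 20)*(15 - 30) = √(4 + 20)*(-15) = √24*(-15) = (2*√6)*(-15) = -30*√6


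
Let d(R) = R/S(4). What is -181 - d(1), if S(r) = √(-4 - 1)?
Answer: -181 + I*√5/5 ≈ -181.0 + 0.44721*I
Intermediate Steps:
S(r) = I*√5 (S(r) = √(-5) = I*√5)
d(R) = -I*R*√5/5 (d(R) = R/((I*√5)) = R*(-I*√5/5) = -I*R*√5/5)
-181 - d(1) = -181 - (-1)*I*√5/5 = -181 + I*√5/5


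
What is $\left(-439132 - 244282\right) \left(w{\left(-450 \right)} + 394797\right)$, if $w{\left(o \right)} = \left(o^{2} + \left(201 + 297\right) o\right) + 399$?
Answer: $-255320736744$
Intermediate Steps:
$w{\left(o \right)} = 399 + o^{2} + 498 o$ ($w{\left(o \right)} = \left(o^{2} + 498 o\right) + 399 = 399 + o^{2} + 498 o$)
$\left(-439132 - 244282\right) \left(w{\left(-450 \right)} + 394797\right) = \left(-439132 - 244282\right) \left(\left(399 + \left(-450\right)^{2} + 498 \left(-450\right)\right) + 394797\right) = - 683414 \left(\left(399 + 202500 - 224100\right) + 394797\right) = - 683414 \left(-21201 + 394797\right) = \left(-683414\right) 373596 = -255320736744$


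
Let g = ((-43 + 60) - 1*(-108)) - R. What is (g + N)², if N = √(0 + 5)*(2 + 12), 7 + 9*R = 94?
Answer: 128536/9 + 9688*√5/3 ≈ 21503.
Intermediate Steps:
R = 29/3 (R = -7/9 + (⅑)*94 = -7/9 + 94/9 = 29/3 ≈ 9.6667)
g = 346/3 (g = ((-43 + 60) - 1*(-108)) - 1*29/3 = (17 + 108) - 29/3 = 125 - 29/3 = 346/3 ≈ 115.33)
N = 14*√5 (N = √5*14 = 14*√5 ≈ 31.305)
(g + N)² = (346/3 + 14*√5)²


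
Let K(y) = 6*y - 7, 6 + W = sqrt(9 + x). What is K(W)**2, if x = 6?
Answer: 2389 - 516*sqrt(15) ≈ 390.54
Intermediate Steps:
W = -6 + sqrt(15) (W = -6 + sqrt(9 + 6) = -6 + sqrt(15) ≈ -2.1270)
K(y) = -7 + 6*y
K(W)**2 = (-7 + 6*(-6 + sqrt(15)))**2 = (-7 + (-36 + 6*sqrt(15)))**2 = (-43 + 6*sqrt(15))**2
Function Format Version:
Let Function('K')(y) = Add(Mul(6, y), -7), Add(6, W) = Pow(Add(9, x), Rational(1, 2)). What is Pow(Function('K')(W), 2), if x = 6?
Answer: Add(2389, Mul(-516, Pow(15, Rational(1, 2)))) ≈ 390.54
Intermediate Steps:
W = Add(-6, Pow(15, Rational(1, 2))) (W = Add(-6, Pow(Add(9, 6), Rational(1, 2))) = Add(-6, Pow(15, Rational(1, 2))) ≈ -2.1270)
Function('K')(y) = Add(-7, Mul(6, y))
Pow(Function('K')(W), 2) = Pow(Add(-7, Mul(6, Add(-6, Pow(15, Rational(1, 2))))), 2) = Pow(Add(-7, Add(-36, Mul(6, Pow(15, Rational(1, 2))))), 2) = Pow(Add(-43, Mul(6, Pow(15, Rational(1, 2)))), 2)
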